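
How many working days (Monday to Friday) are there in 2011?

1 January 2011 is a Saturday.
The range spans 365 days (inclusive of both endpoints).
365 = 7 × 52 + 1, so there are 52 full weeks plus 1 extra day.
Each full week contributes 5 weekdays (Mon–Fri): 52 × 5 = 260.
The 1 extra day is Sat — none qualify.
Total: 260 + 0 = 260.

260 weekdays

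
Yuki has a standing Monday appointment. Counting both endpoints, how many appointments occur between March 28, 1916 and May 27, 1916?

8 Mondays

March 28, 1916 is a Tuesday.
From March 28, 1916 to May 27, 1916 is 61 days inclusive.
61 = 7 × 8 + 5, so there are 8 full weeks plus 5 extra days.
Each full week contributes one Monday: 8 so far.
The 5 extra days are Tuesday, Wednesday, Thursday, Friday, Saturday — none qualify.
Total: 8 + 0 = 8.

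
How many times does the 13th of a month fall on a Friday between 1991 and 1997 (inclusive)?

11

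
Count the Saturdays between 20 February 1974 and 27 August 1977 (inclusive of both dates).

184 Saturdays

20 February 1974 is a Wednesday.
The range spans 1285 days (inclusive of both endpoints).
1285 = 7 × 183 + 4, so there are 183 full weeks plus 4 extra days.
Each full week contributes one Saturday: 183 so far.
The 4 extra days are Wednesday, Thursday, Friday, Saturday — 1 of them qualifies.
Total: 183 + 1 = 184.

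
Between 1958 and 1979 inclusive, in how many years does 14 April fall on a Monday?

Day of week of April 14 in each year:
1958: Mon ✓, 1959: Tue, 1960: Thu, 1961: Fri, 1962: Sat, 1963: Sun, 1964: Tue, 1965: Wed, 1966: Thu, 1967: Fri, 1968: Sun, 1969: Mon ✓, 1970: Tue, 1971: Wed, 1972: Fri, 1973: Sat, 1974: Sun, 1975: Mon ✓, 1976: Wed, 1977: Thu, 1978: Fri, 1979: Sat
Mondays: 1958, 1969, 1975.

3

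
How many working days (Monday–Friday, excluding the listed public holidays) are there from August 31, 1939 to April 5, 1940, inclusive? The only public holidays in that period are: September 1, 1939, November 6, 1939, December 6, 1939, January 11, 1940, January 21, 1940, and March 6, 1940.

August 31, 1939 is a Thursday.
The range spans 219 days (inclusive of both endpoints).
219 = 7 × 31 + 2, so there are 31 full weeks plus 2 extra days.
Each full week contributes 5 weekdays (Mon–Fri): 31 × 5 = 155.
The 2 extra days are Thursday, Friday — 2 of them qualify.
Total: 155 + 2 = 157.
Holidays: September 1, 1939 (Fri); November 6, 1939 (Mon); December 6, 1939 (Wed); January 11, 1940 (Thu); January 21, 1940 (Sun); March 6, 1940 (Wed).
5 of the 6 holidays fall on weekdays; the rest are weekends and were already excluded.
Business days: 157 − 5 = 152.

152 working days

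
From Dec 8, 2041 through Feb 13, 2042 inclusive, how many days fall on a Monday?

Dec 8, 2041 is a Sunday.
From Dec 8, 2041 to Feb 13, 2042 is 68 days inclusive.
68 = 7 × 9 + 5, so there are 9 full weeks plus 5 extra days.
Each full week contributes one Monday: 9 so far.
The 5 extra days are Sunday, Monday, Tuesday, Wednesday, Thursday — 1 of them qualifies.
Total: 9 + 1 = 10.

10 Mondays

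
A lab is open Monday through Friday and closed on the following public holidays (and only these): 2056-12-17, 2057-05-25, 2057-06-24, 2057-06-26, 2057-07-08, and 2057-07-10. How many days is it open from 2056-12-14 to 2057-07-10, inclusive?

146 working days

2056-12-14 is a Thursday.
The range spans 209 days (inclusive of both endpoints).
209 = 7 × 29 + 6, so there are 29 full weeks plus 6 extra days.
Each full week contributes 5 weekdays (Mon–Fri): 29 × 5 = 145.
The 6 extra days are Thu, Fri, Sat, Sun, Mon, Tue — 4 of them qualify.
Total: 145 + 4 = 149.
Holidays: 2056-12-17 (Sun); 2057-05-25 (Fri); 2057-06-24 (Sun); 2057-06-26 (Tue); 2057-07-08 (Sun); 2057-07-10 (Tue).
3 of the 6 holidays fall on weekdays; the rest are weekends and were already excluded.
Business days: 149 − 3 = 146.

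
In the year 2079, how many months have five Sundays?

5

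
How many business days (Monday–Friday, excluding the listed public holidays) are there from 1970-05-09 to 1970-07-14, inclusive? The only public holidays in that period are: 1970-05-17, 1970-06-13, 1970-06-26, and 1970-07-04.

46 business days

1970-05-09 is a Saturday.
From 1970-05-09 to 1970-07-14 is 67 days inclusive.
67 = 7 × 9 + 4, so there are 9 full weeks plus 4 extra days.
Each full week contributes 5 weekdays (Mon–Fri): 9 × 5 = 45.
The 4 extra days are Saturday, Sunday, Monday, Tuesday — 2 of them qualify.
Total: 45 + 2 = 47.
Holidays: 1970-05-17 (Sun); 1970-06-13 (Sat); 1970-06-26 (Fri); 1970-07-04 (Sat).
1 of the 4 holidays fall on weekdays; the rest are weekends and were already excluded.
Business days: 47 − 1 = 46.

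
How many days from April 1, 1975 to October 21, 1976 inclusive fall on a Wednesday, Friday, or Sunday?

April 1, 1975 is a Tuesday.
That's 570 days from start to end, counting both.
570 = 7 × 81 + 3, so there are 81 full weeks plus 3 extra days.
Each full week contributes 3 days from the set (Wed, Fri, Sun): 81 × 3 = 243.
The 3 extra days are Tue, Wed, Thu — 1 of them qualifies.
Total: 243 + 1 = 244.

244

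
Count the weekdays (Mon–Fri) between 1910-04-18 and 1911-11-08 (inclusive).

1910-04-18 is a Monday.
That's 570 days from start to end, counting both.
570 = 7 × 81 + 3, so there are 81 full weeks plus 3 extra days.
Each full week contributes 5 weekdays (Mon–Fri): 81 × 5 = 405.
The 3 extra days are Mon, Tue, Wed — 3 of them qualify.
Total: 405 + 3 = 408.

408 weekdays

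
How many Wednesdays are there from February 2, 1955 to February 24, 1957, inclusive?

108

February 2, 1955 is a Wednesday.
From February 2, 1955 to February 24, 1957 is 754 days inclusive.
754 = 7 × 107 + 5, so there are 107 full weeks plus 5 extra days.
Each full week contributes one Wednesday: 107 so far.
The 5 extra days are Wednesday, Thursday, Friday, Saturday, Sunday — 1 of them qualifies.
Total: 107 + 1 = 108.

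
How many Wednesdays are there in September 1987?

5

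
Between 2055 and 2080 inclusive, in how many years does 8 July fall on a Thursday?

4

Day of week of July 8 in each year:
2055: Thu ✓, 2056: Sat, 2057: Sun, 2058: Mon, 2059: Tue, 2060: Thu ✓, 2061: Fri, 2062: Sat, 2063: Sun, 2064: Tue, 2065: Wed, 2066: Thu ✓, 2067: Fri, 2068: Sun, 2069: Mon, 2070: Tue, 2071: Wed, 2072: Fri, 2073: Sat, 2074: Sun, 2075: Mon, 2076: Wed, 2077: Thu ✓, 2078: Fri, 2079: Sat, 2080: Mon
Thursdays: 2055, 2060, 2066, 2077.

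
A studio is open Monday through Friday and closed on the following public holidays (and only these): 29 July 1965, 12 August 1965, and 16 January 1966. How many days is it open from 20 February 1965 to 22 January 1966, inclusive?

20 February 1965 is a Saturday.
That's 337 days from start to end, counting both.
337 = 7 × 48 + 1, so there are 48 full weeks plus 1 extra day.
Each full week contributes 5 weekdays (Mon–Fri): 48 × 5 = 240.
The 1 extra day is Sat — none qualify.
Total: 240 + 0 = 240.
Holidays: 29 July 1965 (Thu); 12 August 1965 (Thu); 16 January 1966 (Sun).
2 of the 3 holidays fall on weekdays; the rest are weekends and were already excluded.
Business days: 240 − 2 = 238.

238 business days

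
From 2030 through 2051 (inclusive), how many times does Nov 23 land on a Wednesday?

4

Day of week of November 23 in each year:
2030: Sat, 2031: Sun, 2032: Tue, 2033: Wed ✓, 2034: Thu, 2035: Fri, 2036: Sun, 2037: Mon, 2038: Tue, 2039: Wed ✓, 2040: Fri, 2041: Sat, 2042: Sun, 2043: Mon, 2044: Wed ✓, 2045: Thu, 2046: Fri, 2047: Sat, 2048: Mon, 2049: Tue, 2050: Wed ✓, 2051: Thu
Wednesdays: 2033, 2039, 2044, 2050.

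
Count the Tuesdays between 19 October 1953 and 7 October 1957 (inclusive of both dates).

207

19 October 1953 is a Monday.
That's 1450 days from start to end, counting both.
1450 = 7 × 207 + 1, so there are 207 full weeks plus 1 extra day.
Each full week contributes one Tuesday: 207 so far.
The 1 extra day is Monday — none qualify.
Total: 207 + 0 = 207.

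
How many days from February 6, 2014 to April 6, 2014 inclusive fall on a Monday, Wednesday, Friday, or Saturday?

February 6, 2014 is a Thursday.
The range spans 60 days (inclusive of both endpoints).
60 = 7 × 8 + 4, so there are 8 full weeks plus 4 extra days.
Each full week contributes 4 days from the set (Mon, Wed, Fri, Sat): 8 × 4 = 32.
The 4 extra days are Thu, Fri, Sat, Sun — 2 of them qualify.
Total: 32 + 2 = 34.

34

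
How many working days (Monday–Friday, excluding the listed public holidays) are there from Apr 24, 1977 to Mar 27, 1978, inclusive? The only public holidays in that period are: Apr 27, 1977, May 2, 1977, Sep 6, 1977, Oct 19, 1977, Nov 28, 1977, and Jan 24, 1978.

Apr 24, 1977 is a Sunday.
From Apr 24, 1977 to Mar 27, 1978 is 338 days inclusive.
338 = 7 × 48 + 2, so there are 48 full weeks plus 2 extra days.
Each full week contributes 5 weekdays (Mon–Fri): 48 × 5 = 240.
The 2 extra days are Sun, Mon — 1 of them qualifies.
Total: 240 + 1 = 241.
Holidays: Apr 27, 1977 (Wed); May 2, 1977 (Mon); Sep 6, 1977 (Tue); Oct 19, 1977 (Wed); Nov 28, 1977 (Mon); Jan 24, 1978 (Tue).
All 6 holidays fall on weekdays, so subtract 6.
Business days: 241 − 6 = 235.

235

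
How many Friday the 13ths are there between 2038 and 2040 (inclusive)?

Friday-the-13ths by year:
2038: Aug
2039: May
2040: Jan, Apr, Jul

5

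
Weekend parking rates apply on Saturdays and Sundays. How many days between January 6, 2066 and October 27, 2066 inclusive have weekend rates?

84

January 6, 2066 is a Wednesday.
From January 6, 2066 to October 27, 2066 is 295 days inclusive.
295 = 7 × 42 + 1, so there are 42 full weeks plus 1 extra day.
Each full week contributes 2 weekend days (Sat, Sun): 42 × 2 = 84.
The 1 extra day is Wed — none qualify.
Total: 84 + 0 = 84.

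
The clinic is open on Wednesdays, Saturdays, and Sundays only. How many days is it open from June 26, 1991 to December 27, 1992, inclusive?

June 26, 1991 is a Wednesday.
The range spans 551 days (inclusive of both endpoints).
551 = 7 × 78 + 5, so there are 78 full weeks plus 5 extra days.
Each full week contributes 3 days from the set (Wed, Sat, Sun): 78 × 3 = 234.
The 5 extra days are Wed, Thu, Fri, Sat, Sun — 3 of them qualify.
Total: 234 + 3 = 237.

237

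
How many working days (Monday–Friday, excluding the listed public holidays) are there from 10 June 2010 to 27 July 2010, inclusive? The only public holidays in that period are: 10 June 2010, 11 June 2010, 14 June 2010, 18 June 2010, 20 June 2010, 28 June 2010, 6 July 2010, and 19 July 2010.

10 June 2010 is a Thursday.
The range spans 48 days (inclusive of both endpoints).
48 = 7 × 6 + 6, so there are 6 full weeks plus 6 extra days.
Each full week contributes 5 weekdays (Mon–Fri): 6 × 5 = 30.
The 6 extra days are Thu, Fri, Sat, Sun, Mon, Tue — 4 of them qualify.
Total: 30 + 4 = 34.
Holidays: 10 June 2010 (Thu); 11 June 2010 (Fri); 14 June 2010 (Mon); 18 June 2010 (Fri); 20 June 2010 (Sun); 28 June 2010 (Mon); 6 July 2010 (Tue); 19 July 2010 (Mon).
7 of the 8 holidays fall on weekdays; the rest are weekends and were already excluded.
Business days: 34 − 7 = 27.

27 working days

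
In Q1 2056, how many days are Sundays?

13

2056-01-01 is a Saturday.
That's 91 days from start to end, counting both.
91 = 7 × 13, so the span is exactly 13 full weeks.
Each full week contributes one Sunday: 13 so far.
Total: 13.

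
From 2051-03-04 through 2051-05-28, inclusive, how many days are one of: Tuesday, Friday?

24

2051-03-04 is a Saturday.
The range spans 86 days (inclusive of both endpoints).
86 = 7 × 12 + 2, so there are 12 full weeks plus 2 extra days.
Each full week contributes 2 days from the set (Tue, Fri): 12 × 2 = 24.
The 2 extra days are Sat, Sun — none qualify.
Total: 24 + 0 = 24.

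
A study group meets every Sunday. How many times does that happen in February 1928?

4

February 1, 1928 is a Wednesday.
From February 1, 1928 to February 29, 1928 is 29 days inclusive.
29 = 7 × 4 + 1, so there are 4 full weeks plus 1 extra day.
Each full week contributes one Sunday: 4 so far.
The 1 extra day is Wed — none qualify.
Total: 4 + 0 = 4.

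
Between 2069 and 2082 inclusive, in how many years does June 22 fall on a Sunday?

2

Day of week of June 22 in each year:
2069: Sat, 2070: Sun ✓, 2071: Mon, 2072: Wed, 2073: Thu, 2074: Fri, 2075: Sat, 2076: Mon, 2077: Tue, 2078: Wed, 2079: Thu, 2080: Sat, 2081: Sun ✓, 2082: Mon
Sundays: 2070, 2081.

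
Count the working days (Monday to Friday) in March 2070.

21

2070-03-01 is a Saturday.
The range spans 31 days (inclusive of both endpoints).
31 = 7 × 4 + 3, so there are 4 full weeks plus 3 extra days.
Each full week contributes 5 weekdays (Mon–Fri): 4 × 5 = 20.
The 3 extra days are Sat, Sun, Mon — 1 of them qualifies.
Total: 20 + 1 = 21.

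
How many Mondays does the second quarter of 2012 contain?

April 1, 2012 is a Sunday.
The range spans 91 days (inclusive of both endpoints).
91 = 7 × 13, so the span is exactly 13 full weeks.
Each full week contributes one Monday: 13 so far.
Total: 13.

13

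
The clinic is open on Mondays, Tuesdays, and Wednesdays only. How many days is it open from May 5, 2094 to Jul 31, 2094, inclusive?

May 5, 2094 is a Wednesday.
That's 88 days from start to end, counting both.
88 = 7 × 12 + 4, so there are 12 full weeks plus 4 extra days.
Each full week contributes 3 days from the set (Mon, Tue, Wed): 12 × 3 = 36.
The 4 extra days are Wed, Thu, Fri, Sat — 1 of them qualifies.
Total: 36 + 1 = 37.

37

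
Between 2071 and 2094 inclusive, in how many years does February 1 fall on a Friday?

3

Day of week of February 1 in each year:
2071: Sun, 2072: Mon, 2073: Wed, 2074: Thu, 2075: Fri ✓, 2076: Sat, 2077: Mon, 2078: Tue, 2079: Wed, 2080: Thu, 2081: Sat, 2082: Sun, 2083: Mon, 2084: Tue, 2085: Thu, 2086: Fri ✓, 2087: Sat, 2088: Sun, 2089: Tue, 2090: Wed, 2091: Thu, 2092: Fri ✓, 2093: Sun, 2094: Mon
Fridays: 2075, 2086, 2092.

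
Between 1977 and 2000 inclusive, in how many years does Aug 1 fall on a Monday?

Day of week of August 1 in each year:
1977: Mon ✓, 1978: Tue, 1979: Wed, 1980: Fri, 1981: Sat, 1982: Sun, 1983: Mon ✓, 1984: Wed, 1985: Thu, 1986: Fri, 1987: Sat, 1988: Mon ✓, 1989: Tue, 1990: Wed, 1991: Thu, 1992: Sat, 1993: Sun, 1994: Mon ✓, 1995: Tue, 1996: Thu, 1997: Fri, 1998: Sat, 1999: Sun, 2000: Tue
Mondays: 1977, 1983, 1988, 1994.

4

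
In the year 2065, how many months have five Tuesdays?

A month has five Tuesdays exactly when Tuesday falls within its first (length − 28) days.
Jan: 31 days, starts Thu → 5 of Thu, Fri, Sat
Feb: 28 days, starts Sun → 5 of (none)
Mar: 31 days, starts Sun → 5 of Sun, Mon, Tue ✓
Apr: 30 days, starts Wed → 5 of Wed, Thu
May: 31 days, starts Fri → 5 of Fri, Sat, Sun
Jun: 30 days, starts Mon → 5 of Mon, Tue ✓
Jul: 31 days, starts Wed → 5 of Wed, Thu, Fri
Aug: 31 days, starts Sat → 5 of Sat, Sun, Mon
Sep: 30 days, starts Tue → 5 of Tue, Wed ✓
Oct: 31 days, starts Thu → 5 of Thu, Fri, Sat
Nov: 30 days, starts Sun → 5 of Sun, Mon
Dec: 31 days, starts Tue → 5 of Tue, Wed, Thu ✓
Months with five Tuesdays: Mar, Jun, Sep, Dec.

4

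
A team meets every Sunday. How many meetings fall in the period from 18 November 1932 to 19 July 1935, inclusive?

18 November 1932 is a Friday.
That's 974 days from start to end, counting both.
974 = 7 × 139 + 1, so there are 139 full weeks plus 1 extra day.
Each full week contributes one Sunday: 139 so far.
The 1 extra day is Friday — none qualify.
Total: 139 + 0 = 139.

139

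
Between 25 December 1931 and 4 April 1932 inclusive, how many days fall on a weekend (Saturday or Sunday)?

30

25 December 1931 is a Friday.
That's 102 days from start to end, counting both.
102 = 7 × 14 + 4, so there are 14 full weeks plus 4 extra days.
Each full week contributes 2 weekend days (Sat, Sun): 14 × 2 = 28.
The 4 extra days are Friday, Saturday, Sunday, Monday — 2 of them qualify.
Total: 28 + 2 = 30.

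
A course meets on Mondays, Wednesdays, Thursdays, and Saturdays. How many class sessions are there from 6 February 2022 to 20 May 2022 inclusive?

59

6 February 2022 is a Sunday.
From 6 February 2022 to 20 May 2022 is 104 days inclusive.
104 = 7 × 14 + 6, so there are 14 full weeks plus 6 extra days.
Each full week contributes 4 days from the set (Mon, Wed, Thu, Sat): 14 × 4 = 56.
The 6 extra days are Sun, Mon, Tue, Wed, Thu, Fri — 3 of them qualify.
Total: 56 + 3 = 59.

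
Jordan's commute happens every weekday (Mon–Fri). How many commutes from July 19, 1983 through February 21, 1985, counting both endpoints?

418 weekdays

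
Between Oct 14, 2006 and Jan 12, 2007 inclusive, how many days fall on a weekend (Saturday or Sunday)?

26

Oct 14, 2006 is a Saturday.
The range spans 91 days (inclusive of both endpoints).
91 = 7 × 13, so the span is exactly 13 full weeks.
Each full week contributes 2 weekend days (Sat, Sun): 13 × 2 = 26.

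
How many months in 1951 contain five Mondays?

A month has five Mondays exactly when Monday falls within its first (length − 28) days.
Jan: 31 days, starts Mon → 5 of Mon, Tue, Wed ✓
Feb: 28 days, starts Thu → 5 of (none)
Mar: 31 days, starts Thu → 5 of Thu, Fri, Sat
Apr: 30 days, starts Sun → 5 of Sun, Mon ✓
May: 31 days, starts Tue → 5 of Tue, Wed, Thu
Jun: 30 days, starts Fri → 5 of Fri, Sat
Jul: 31 days, starts Sun → 5 of Sun, Mon, Tue ✓
Aug: 31 days, starts Wed → 5 of Wed, Thu, Fri
Sep: 30 days, starts Sat → 5 of Sat, Sun
Oct: 31 days, starts Mon → 5 of Mon, Tue, Wed ✓
Nov: 30 days, starts Thu → 5 of Thu, Fri
Dec: 31 days, starts Sat → 5 of Sat, Sun, Mon ✓
Months with five Mondays: Jan, Apr, Jul, Oct, Dec.

5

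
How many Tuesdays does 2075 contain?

2075-01-01 is a Tuesday.
The range spans 365 days (inclusive of both endpoints).
365 = 7 × 52 + 1, so there are 52 full weeks plus 1 extra day.
Each full week contributes one Tuesday: 52 so far.
The 1 extra day is Tue — 1 of them qualifies.
Total: 52 + 1 = 53.

53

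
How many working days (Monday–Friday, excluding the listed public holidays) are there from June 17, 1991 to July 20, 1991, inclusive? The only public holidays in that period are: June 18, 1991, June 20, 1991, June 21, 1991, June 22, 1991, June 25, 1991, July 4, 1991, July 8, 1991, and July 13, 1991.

19

June 17, 1991 is a Monday.
The range spans 34 days (inclusive of both endpoints).
34 = 7 × 4 + 6, so there are 4 full weeks plus 6 extra days.
Each full week contributes 5 weekdays (Mon–Fri): 4 × 5 = 20.
The 6 extra days are Monday, Tuesday, Wednesday, Thursday, Friday, Saturday — 5 of them qualify.
Total: 20 + 5 = 25.
Holidays: June 18, 1991 (Tue); June 20, 1991 (Thu); June 21, 1991 (Fri); June 22, 1991 (Sat); June 25, 1991 (Tue); July 4, 1991 (Thu); July 8, 1991 (Mon); July 13, 1991 (Sat).
6 of the 8 holidays fall on weekdays; the rest are weekends and were already excluded.
Business days: 25 − 6 = 19.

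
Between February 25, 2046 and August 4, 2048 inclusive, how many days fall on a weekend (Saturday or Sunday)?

255

February 25, 2046 is a Sunday.
From February 25, 2046 to August 4, 2048 is 892 days inclusive.
892 = 7 × 127 + 3, so there are 127 full weeks plus 3 extra days.
Each full week contributes 2 weekend days (Sat, Sun): 127 × 2 = 254.
The 3 extra days are Sunday, Monday, Tuesday — 1 of them qualifies.
Total: 254 + 1 = 255.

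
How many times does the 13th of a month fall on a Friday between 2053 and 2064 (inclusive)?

Friday-the-13ths by year:
2053: Jun
2054: Feb, Mar, Nov
2055: Aug
2056: Oct
2057: Apr, Jul
2058: Sep, Dec
2059: Jun
2060: Feb, Aug
2061: May
2062: Jan, Oct
2063: Apr, Jul
2064: Jun

19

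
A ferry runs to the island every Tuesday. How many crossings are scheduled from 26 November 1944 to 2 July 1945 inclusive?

31

26 November 1944 is a Sunday.
The range spans 219 days (inclusive of both endpoints).
219 = 7 × 31 + 2, so there are 31 full weeks plus 2 extra days.
Each full week contributes one Tuesday: 31 so far.
The 2 extra days are Sun, Mon — none qualify.
Total: 31 + 0 = 31.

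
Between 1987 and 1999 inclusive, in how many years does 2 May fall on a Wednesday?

Day of week of May 2 in each year:
1987: Sat, 1988: Mon, 1989: Tue, 1990: Wed ✓, 1991: Thu, 1992: Sat, 1993: Sun, 1994: Mon, 1995: Tue, 1996: Thu, 1997: Fri, 1998: Sat, 1999: Sun
Wednesdays: 1990.

1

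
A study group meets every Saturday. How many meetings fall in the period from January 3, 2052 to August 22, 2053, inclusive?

85

January 3, 2052 is a Wednesday.
From January 3, 2052 to August 22, 2053 is 598 days inclusive.
598 = 7 × 85 + 3, so there are 85 full weeks plus 3 extra days.
Each full week contributes one Saturday: 85 so far.
The 3 extra days are Wednesday, Thursday, Friday — none qualify.
Total: 85 + 0 = 85.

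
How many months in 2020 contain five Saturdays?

4

A month has five Saturdays exactly when Saturday falls within its first (length − 28) days.
Jan: 31 days, starts Wed → 5 of Wed, Thu, Fri
Feb: 29 days, starts Sat → 5 of Sat ✓
Mar: 31 days, starts Sun → 5 of Sun, Mon, Tue
Apr: 30 days, starts Wed → 5 of Wed, Thu
May: 31 days, starts Fri → 5 of Fri, Sat, Sun ✓
Jun: 30 days, starts Mon → 5 of Mon, Tue
Jul: 31 days, starts Wed → 5 of Wed, Thu, Fri
Aug: 31 days, starts Sat → 5 of Sat, Sun, Mon ✓
Sep: 30 days, starts Tue → 5 of Tue, Wed
Oct: 31 days, starts Thu → 5 of Thu, Fri, Sat ✓
Nov: 30 days, starts Sun → 5 of Sun, Mon
Dec: 31 days, starts Tue → 5 of Tue, Wed, Thu
Months with five Saturdays: Feb, May, Aug, Oct.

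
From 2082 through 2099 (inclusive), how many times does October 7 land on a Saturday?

Day of week of October 7 in each year:
2082: Wed, 2083: Thu, 2084: Sat ✓, 2085: Sun, 2086: Mon, 2087: Tue, 2088: Thu, 2089: Fri, 2090: Sat ✓, 2091: Sun, 2092: Tue, 2093: Wed, 2094: Thu, 2095: Fri, 2096: Sun, 2097: Mon, 2098: Tue, 2099: Wed
Saturdays: 2084, 2090.

2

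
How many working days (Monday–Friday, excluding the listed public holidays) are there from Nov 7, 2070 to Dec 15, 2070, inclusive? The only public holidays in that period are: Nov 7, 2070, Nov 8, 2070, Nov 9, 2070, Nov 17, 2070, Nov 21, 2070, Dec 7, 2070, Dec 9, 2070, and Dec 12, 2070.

Nov 7, 2070 is a Friday.
From Nov 7, 2070 to Dec 15, 2070 is 39 days inclusive.
39 = 7 × 5 + 4, so there are 5 full weeks plus 4 extra days.
Each full week contributes 5 weekdays (Mon–Fri): 5 × 5 = 25.
The 4 extra days are Fri, Sat, Sun, Mon — 2 of them qualify.
Total: 25 + 2 = 27.
Holidays: Nov 7, 2070 (Fri); Nov 8, 2070 (Sat); Nov 9, 2070 (Sun); Nov 17, 2070 (Mon); Nov 21, 2070 (Fri); Dec 7, 2070 (Sun); Dec 9, 2070 (Tue); Dec 12, 2070 (Fri).
5 of the 8 holidays fall on weekdays; the rest are weekends and were already excluded.
Business days: 27 − 5 = 22.

22 working days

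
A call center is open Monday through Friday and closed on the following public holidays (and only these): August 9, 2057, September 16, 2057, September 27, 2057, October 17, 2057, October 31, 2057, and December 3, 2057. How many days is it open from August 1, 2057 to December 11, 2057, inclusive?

August 1, 2057 is a Wednesday.
The range spans 133 days (inclusive of both endpoints).
133 = 7 × 19, so the span is exactly 19 full weeks.
Each full week contributes 5 weekdays (Mon–Fri): 19 × 5 = 95.
Total: 95.
Holidays: August 9, 2057 (Thu); September 16, 2057 (Sun); September 27, 2057 (Thu); October 17, 2057 (Wed); October 31, 2057 (Wed); December 3, 2057 (Mon).
5 of the 6 holidays fall on weekdays; the rest are weekends and were already excluded.
Business days: 95 − 5 = 90.

90 business days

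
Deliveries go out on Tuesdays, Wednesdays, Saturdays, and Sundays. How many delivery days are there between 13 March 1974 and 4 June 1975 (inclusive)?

13 March 1974 is a Wednesday.
From 13 March 1974 to 4 June 1975 is 449 days inclusive.
449 = 7 × 64 + 1, so there are 64 full weeks plus 1 extra day.
Each full week contributes 4 days from the set (Tue, Wed, Sat, Sun): 64 × 4 = 256.
The 1 extra day is Wednesday — 1 of them qualifies.
Total: 256 + 1 = 257.

257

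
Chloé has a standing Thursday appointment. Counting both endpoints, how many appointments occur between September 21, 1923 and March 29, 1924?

September 21, 1923 is a Friday.
That's 191 days from start to end, counting both.
191 = 7 × 27 + 2, so there are 27 full weeks plus 2 extra days.
Each full week contributes one Thursday: 27 so far.
The 2 extra days are Friday, Saturday — none qualify.
Total: 27 + 0 = 27.

27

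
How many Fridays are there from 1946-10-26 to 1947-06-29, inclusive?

1946-10-26 is a Saturday.
That's 247 days from start to end, counting both.
247 = 7 × 35 + 2, so there are 35 full weeks plus 2 extra days.
Each full week contributes one Friday: 35 so far.
The 2 extra days are Sat, Sun — none qualify.
Total: 35 + 0 = 35.

35 Fridays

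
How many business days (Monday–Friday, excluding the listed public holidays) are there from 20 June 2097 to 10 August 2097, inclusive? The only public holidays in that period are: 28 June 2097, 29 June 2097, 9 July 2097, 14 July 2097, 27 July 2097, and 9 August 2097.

34 business days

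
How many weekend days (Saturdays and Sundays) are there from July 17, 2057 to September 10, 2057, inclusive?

July 17, 2057 is a Tuesday.
From July 17, 2057 to September 10, 2057 is 56 days inclusive.
56 = 7 × 8, so the span is exactly 8 full weeks.
Each full week contributes 2 weekend days (Sat, Sun): 8 × 2 = 16.
Total: 16.

16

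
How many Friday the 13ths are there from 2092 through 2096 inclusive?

9

Friday-the-13ths by year:
2092: Jun
2093: Feb, Mar, Nov
2094: Aug
2095: May
2096: Jan, Apr, Jul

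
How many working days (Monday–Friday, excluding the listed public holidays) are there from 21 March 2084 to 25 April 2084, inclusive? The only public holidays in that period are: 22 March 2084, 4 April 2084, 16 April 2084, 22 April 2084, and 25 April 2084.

23 working days

21 March 2084 is a Tuesday.
That's 36 days from start to end, counting both.
36 = 7 × 5 + 1, so there are 5 full weeks plus 1 extra day.
Each full week contributes 5 weekdays (Mon–Fri): 5 × 5 = 25.
The 1 extra day is Tue — 1 of them qualifies.
Total: 25 + 1 = 26.
Holidays: 22 March 2084 (Wed); 4 April 2084 (Tue); 16 April 2084 (Sun); 22 April 2084 (Sat); 25 April 2084 (Tue).
3 of the 5 holidays fall on weekdays; the rest are weekends and were already excluded.
Business days: 26 − 3 = 23.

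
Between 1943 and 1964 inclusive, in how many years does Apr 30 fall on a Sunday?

3

Day of week of April 30 in each year:
1943: Fri, 1944: Sun ✓, 1945: Mon, 1946: Tue, 1947: Wed, 1948: Fri, 1949: Sat, 1950: Sun ✓, 1951: Mon, 1952: Wed, 1953: Thu, 1954: Fri, 1955: Sat, 1956: Mon, 1957: Tue, 1958: Wed, 1959: Thu, 1960: Sat, 1961: Sun ✓, 1962: Mon, 1963: Tue, 1964: Thu
Sundays: 1944, 1950, 1961.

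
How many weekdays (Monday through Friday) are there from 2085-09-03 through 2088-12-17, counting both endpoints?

2085-09-03 is a Monday.
The range spans 1202 days (inclusive of both endpoints).
1202 = 7 × 171 + 5, so there are 171 full weeks plus 5 extra days.
Each full week contributes 5 weekdays (Mon–Fri): 171 × 5 = 855.
The 5 extra days are Monday, Tuesday, Wednesday, Thursday, Friday — 5 of them qualify.
Total: 855 + 5 = 860.

860 weekdays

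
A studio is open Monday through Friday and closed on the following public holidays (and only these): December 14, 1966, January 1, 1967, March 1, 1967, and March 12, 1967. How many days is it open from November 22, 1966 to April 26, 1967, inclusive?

110

November 22, 1966 is a Tuesday.
That's 156 days from start to end, counting both.
156 = 7 × 22 + 2, so there are 22 full weeks plus 2 extra days.
Each full week contributes 5 weekdays (Mon–Fri): 22 × 5 = 110.
The 2 extra days are Tuesday, Wednesday — 2 of them qualify.
Total: 110 + 2 = 112.
Holidays: December 14, 1966 (Wed); January 1, 1967 (Sun); March 1, 1967 (Wed); March 12, 1967 (Sun).
2 of the 4 holidays fall on weekdays; the rest are weekends and were already excluded.
Business days: 112 − 2 = 110.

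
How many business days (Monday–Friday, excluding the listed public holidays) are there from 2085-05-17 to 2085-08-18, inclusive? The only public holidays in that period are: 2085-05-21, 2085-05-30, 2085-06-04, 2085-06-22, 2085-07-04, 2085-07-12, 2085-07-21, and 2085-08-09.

60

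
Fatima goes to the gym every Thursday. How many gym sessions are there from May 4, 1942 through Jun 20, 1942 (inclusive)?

7 Thursdays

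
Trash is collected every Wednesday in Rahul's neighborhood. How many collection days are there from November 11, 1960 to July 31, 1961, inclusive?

November 11, 1960 is a Friday.
From November 11, 1960 to July 31, 1961 is 263 days inclusive.
263 = 7 × 37 + 4, so there are 37 full weeks plus 4 extra days.
Each full week contributes one Wednesday: 37 so far.
The 4 extra days are Friday, Saturday, Sunday, Monday — none qualify.
Total: 37 + 0 = 37.

37 Wednesdays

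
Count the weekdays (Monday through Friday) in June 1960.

1 June 1960 is a Wednesday.
From 1 June 1960 to 30 June 1960 is 30 days inclusive.
30 = 7 × 4 + 2, so there are 4 full weeks plus 2 extra days.
Each full week contributes 5 weekdays (Mon–Fri): 4 × 5 = 20.
The 2 extra days are Wed, Thu — 2 of them qualify.
Total: 20 + 2 = 22.

22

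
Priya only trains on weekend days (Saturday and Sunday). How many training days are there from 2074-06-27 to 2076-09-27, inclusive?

2074-06-27 is a Wednesday.
That's 824 days from start to end, counting both.
824 = 7 × 117 + 5, so there are 117 full weeks plus 5 extra days.
Each full week contributes 2 weekend days (Sat, Sun): 117 × 2 = 234.
The 5 extra days are Wed, Thu, Fri, Sat, Sun — 2 of them qualify.
Total: 234 + 2 = 236.

236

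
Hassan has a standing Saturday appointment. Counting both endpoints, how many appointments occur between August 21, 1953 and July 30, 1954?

49

August 21, 1953 is a Friday.
The range spans 344 days (inclusive of both endpoints).
344 = 7 × 49 + 1, so there are 49 full weeks plus 1 extra day.
Each full week contributes one Saturday: 49 so far.
The 1 extra day is Friday — none qualify.
Total: 49 + 0 = 49.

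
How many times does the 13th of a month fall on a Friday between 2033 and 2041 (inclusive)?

16

Friday-the-13ths by year:
2033: May
2034: Jan, Oct
2035: Apr, Jul
2036: Jun
2037: Feb, Mar, Nov
2038: Aug
2039: May
2040: Jan, Apr, Jul
2041: Sep, Dec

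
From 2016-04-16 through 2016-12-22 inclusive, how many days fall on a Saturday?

36 Saturdays

2016-04-16 is a Saturday.
From 2016-04-16 to 2016-12-22 is 251 days inclusive.
251 = 7 × 35 + 6, so there are 35 full weeks plus 6 extra days.
Each full week contributes one Saturday: 35 so far.
The 6 extra days are Sat, Sun, Mon, Tue, Wed, Thu — 1 of them qualifies.
Total: 35 + 1 = 36.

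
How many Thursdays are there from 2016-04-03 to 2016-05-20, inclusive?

2016-04-03 is a Sunday.
From 2016-04-03 to 2016-05-20 is 48 days inclusive.
48 = 7 × 6 + 6, so there are 6 full weeks plus 6 extra days.
Each full week contributes one Thursday: 6 so far.
The 6 extra days are Sun, Mon, Tue, Wed, Thu, Fri — 1 of them qualifies.
Total: 6 + 1 = 7.

7 Thursdays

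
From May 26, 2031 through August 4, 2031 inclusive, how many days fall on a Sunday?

May 26, 2031 is a Monday.
The range spans 71 days (inclusive of both endpoints).
71 = 7 × 10 + 1, so there are 10 full weeks plus 1 extra day.
Each full week contributes one Sunday: 10 so far.
The 1 extra day is Mon — none qualify.
Total: 10 + 0 = 10.

10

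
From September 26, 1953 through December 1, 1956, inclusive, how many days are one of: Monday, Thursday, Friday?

September 26, 1953 is a Saturday.
From September 26, 1953 to December 1, 1956 is 1163 days inclusive.
1163 = 7 × 166 + 1, so there are 166 full weeks plus 1 extra day.
Each full week contributes 3 days from the set (Mon, Thu, Fri): 166 × 3 = 498.
The 1 extra day is Sat — none qualify.
Total: 498 + 0 = 498.

498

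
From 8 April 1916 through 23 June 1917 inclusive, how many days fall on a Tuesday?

8 April 1916 is a Saturday.
The range spans 442 days (inclusive of both endpoints).
442 = 7 × 63 + 1, so there are 63 full weeks plus 1 extra day.
Each full week contributes one Tuesday: 63 so far.
The 1 extra day is Sat — none qualify.
Total: 63 + 0 = 63.

63 Tuesdays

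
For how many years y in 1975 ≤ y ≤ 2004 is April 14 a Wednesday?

Day of week of April 14 in each year:
1975: Mon, 1976: Wed ✓, 1977: Thu, 1978: Fri, 1979: Sat, 1980: Mon, 1981: Tue, 1982: Wed ✓, 1983: Thu, 1984: Sat, 1985: Sun, 1986: Mon, 1987: Tue, 1988: Thu, 1989: Fri, 1990: Sat, 1991: Sun, 1992: Tue, 1993: Wed ✓, 1994: Thu, 1995: Fri, 1996: Sun, 1997: Mon, 1998: Tue, 1999: Wed ✓, 2000: Fri, 2001: Sat, 2002: Sun, 2003: Mon, 2004: Wed ✓
Wednesdays: 1976, 1982, 1993, 1999, 2004.

5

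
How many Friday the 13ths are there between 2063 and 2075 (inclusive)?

24

Friday-the-13ths by year:
2063: Apr, Jul
2064: Jun
2065: Feb, Mar, Nov
2066: Aug
2067: May
2068: Jan, Apr, Jul
2069: Sep, Dec
2070: Jun
2071: Feb, Mar, Nov
2072: May
2073: Jan, Oct
2074: Apr, Jul
2075: Sep, Dec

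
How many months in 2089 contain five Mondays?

A month has five Mondays exactly when Monday falls within its first (length − 28) days.
Jan: 31 days, starts Sat → 5 of Sat, Sun, Mon ✓
Feb: 28 days, starts Tue → 5 of (none)
Mar: 31 days, starts Tue → 5 of Tue, Wed, Thu
Apr: 30 days, starts Fri → 5 of Fri, Sat
May: 31 days, starts Sun → 5 of Sun, Mon, Tue ✓
Jun: 30 days, starts Wed → 5 of Wed, Thu
Jul: 31 days, starts Fri → 5 of Fri, Sat, Sun
Aug: 31 days, starts Mon → 5 of Mon, Tue, Wed ✓
Sep: 30 days, starts Thu → 5 of Thu, Fri
Oct: 31 days, starts Sat → 5 of Sat, Sun, Mon ✓
Nov: 30 days, starts Tue → 5 of Tue, Wed
Dec: 31 days, starts Thu → 5 of Thu, Fri, Sat
Months with five Mondays: Jan, May, Aug, Oct.

4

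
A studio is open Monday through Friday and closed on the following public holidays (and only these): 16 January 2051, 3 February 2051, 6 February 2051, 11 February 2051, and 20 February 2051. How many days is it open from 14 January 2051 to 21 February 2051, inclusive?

14 January 2051 is a Saturday.
The range spans 39 days (inclusive of both endpoints).
39 = 7 × 5 + 4, so there are 5 full weeks plus 4 extra days.
Each full week contributes 5 weekdays (Mon–Fri): 5 × 5 = 25.
The 4 extra days are Sat, Sun, Mon, Tue — 2 of them qualify.
Total: 25 + 2 = 27.
Holidays: 16 January 2051 (Mon); 3 February 2051 (Fri); 6 February 2051 (Mon); 11 February 2051 (Sat); 20 February 2051 (Mon).
4 of the 5 holidays fall on weekdays; the rest are weekends and were already excluded.
Business days: 27 − 4 = 23.

23 working days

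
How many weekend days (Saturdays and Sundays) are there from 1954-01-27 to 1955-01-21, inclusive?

102

1954-01-27 is a Wednesday.
The range spans 360 days (inclusive of both endpoints).
360 = 7 × 51 + 3, so there are 51 full weeks plus 3 extra days.
Each full week contributes 2 weekend days (Sat, Sun): 51 × 2 = 102.
The 3 extra days are Wed, Thu, Fri — none qualify.
Total: 102 + 0 = 102.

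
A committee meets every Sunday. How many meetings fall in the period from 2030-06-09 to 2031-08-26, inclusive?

64

2030-06-09 is a Sunday.
From 2030-06-09 to 2031-08-26 is 444 days inclusive.
444 = 7 × 63 + 3, so there are 63 full weeks plus 3 extra days.
Each full week contributes one Sunday: 63 so far.
The 3 extra days are Sunday, Monday, Tuesday — 1 of them qualifies.
Total: 63 + 1 = 64.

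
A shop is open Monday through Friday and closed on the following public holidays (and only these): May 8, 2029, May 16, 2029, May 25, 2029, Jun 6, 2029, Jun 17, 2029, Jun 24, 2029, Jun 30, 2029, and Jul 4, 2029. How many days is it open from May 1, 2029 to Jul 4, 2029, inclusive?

42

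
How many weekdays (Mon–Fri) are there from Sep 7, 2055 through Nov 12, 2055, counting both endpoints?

Sep 7, 2055 is a Tuesday.
From Sep 7, 2055 to Nov 12, 2055 is 67 days inclusive.
67 = 7 × 9 + 4, so there are 9 full weeks plus 4 extra days.
Each full week contributes 5 weekdays (Mon–Fri): 9 × 5 = 45.
The 4 extra days are Tuesday, Wednesday, Thursday, Friday — 4 of them qualify.
Total: 45 + 4 = 49.

49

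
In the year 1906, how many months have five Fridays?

4

A month has five Fridays exactly when Friday falls within its first (length − 28) days.
Jan: 31 days, starts Mon → 5 of Mon, Tue, Wed
Feb: 28 days, starts Thu → 5 of (none)
Mar: 31 days, starts Thu → 5 of Thu, Fri, Sat ✓
Apr: 30 days, starts Sun → 5 of Sun, Mon
May: 31 days, starts Tue → 5 of Tue, Wed, Thu
Jun: 30 days, starts Fri → 5 of Fri, Sat ✓
Jul: 31 days, starts Sun → 5 of Sun, Mon, Tue
Aug: 31 days, starts Wed → 5 of Wed, Thu, Fri ✓
Sep: 30 days, starts Sat → 5 of Sat, Sun
Oct: 31 days, starts Mon → 5 of Mon, Tue, Wed
Nov: 30 days, starts Thu → 5 of Thu, Fri ✓
Dec: 31 days, starts Sat → 5 of Sat, Sun, Mon
Months with five Fridays: Mar, Jun, Aug, Nov.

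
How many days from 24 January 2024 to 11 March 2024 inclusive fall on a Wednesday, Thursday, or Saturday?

24 January 2024 is a Wednesday.
That's 48 days from start to end, counting both.
48 = 7 × 6 + 6, so there are 6 full weeks plus 6 extra days.
Each full week contributes 3 days from the set (Wed, Thu, Sat): 6 × 3 = 18.
The 6 extra days are Wednesday, Thursday, Friday, Saturday, Sunday, Monday — 3 of them qualify.
Total: 18 + 3 = 21.

21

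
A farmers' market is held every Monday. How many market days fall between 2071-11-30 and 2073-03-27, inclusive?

2071-11-30 is a Monday.
That's 484 days from start to end, counting both.
484 = 7 × 69 + 1, so there are 69 full weeks plus 1 extra day.
Each full week contributes one Monday: 69 so far.
The 1 extra day is Monday — 1 of them qualifies.
Total: 69 + 1 = 70.

70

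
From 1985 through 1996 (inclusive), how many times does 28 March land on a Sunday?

Day of week of March 28 in each year:
1985: Thu, 1986: Fri, 1987: Sat, 1988: Mon, 1989: Tue, 1990: Wed, 1991: Thu, 1992: Sat, 1993: Sun ✓, 1994: Mon, 1995: Tue, 1996: Thu
Sundays: 1993.

1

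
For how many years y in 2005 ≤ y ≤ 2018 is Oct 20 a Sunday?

1

Day of week of October 20 in each year:
2005: Thu, 2006: Fri, 2007: Sat, 2008: Mon, 2009: Tue, 2010: Wed, 2011: Thu, 2012: Sat, 2013: Sun ✓, 2014: Mon, 2015: Tue, 2016: Thu, 2017: Fri, 2018: Sat
Sundays: 2013.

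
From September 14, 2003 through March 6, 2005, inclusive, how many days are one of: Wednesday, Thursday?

154

September 14, 2003 is a Sunday.
From September 14, 2003 to March 6, 2005 is 540 days inclusive.
540 = 7 × 77 + 1, so there are 77 full weeks plus 1 extra day.
Each full week contributes 2 days from the set (Wed, Thu): 77 × 2 = 154.
The 1 extra day is Sun — none qualify.
Total: 154 + 0 = 154.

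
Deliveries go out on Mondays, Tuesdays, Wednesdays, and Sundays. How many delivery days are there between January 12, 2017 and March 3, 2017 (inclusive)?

28

January 12, 2017 is a Thursday.
That's 51 days from start to end, counting both.
51 = 7 × 7 + 2, so there are 7 full weeks plus 2 extra days.
Each full week contributes 4 days from the set (Mon, Tue, Wed, Sun): 7 × 4 = 28.
The 2 extra days are Thu, Fri — none qualify.
Total: 28 + 0 = 28.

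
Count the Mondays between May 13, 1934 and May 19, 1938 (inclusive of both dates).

May 13, 1934 is a Sunday.
That's 1468 days from start to end, counting both.
1468 = 7 × 209 + 5, so there are 209 full weeks plus 5 extra days.
Each full week contributes one Monday: 209 so far.
The 5 extra days are Sun, Mon, Tue, Wed, Thu — 1 of them qualifies.
Total: 209 + 1 = 210.

210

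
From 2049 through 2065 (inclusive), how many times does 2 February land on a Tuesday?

2

Day of week of February 2 in each year:
2049: Tue ✓, 2050: Wed, 2051: Thu, 2052: Fri, 2053: Sun, 2054: Mon, 2055: Tue ✓, 2056: Wed, 2057: Fri, 2058: Sat, 2059: Sun, 2060: Mon, 2061: Wed, 2062: Thu, 2063: Fri, 2064: Sat, 2065: Mon
Tuesdays: 2049, 2055.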